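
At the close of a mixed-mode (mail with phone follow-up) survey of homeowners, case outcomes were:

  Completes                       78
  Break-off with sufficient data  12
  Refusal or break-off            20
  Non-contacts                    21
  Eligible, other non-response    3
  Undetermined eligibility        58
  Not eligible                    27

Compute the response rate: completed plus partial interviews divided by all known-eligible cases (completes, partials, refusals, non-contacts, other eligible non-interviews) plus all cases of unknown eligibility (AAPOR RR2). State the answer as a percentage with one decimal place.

46.9%

Num → 78 + 12 = 90
Denominator → 78 + 12 + 20 + 21 + 3 + 58 = 192
RR2 = 90 / 192 = 0.4688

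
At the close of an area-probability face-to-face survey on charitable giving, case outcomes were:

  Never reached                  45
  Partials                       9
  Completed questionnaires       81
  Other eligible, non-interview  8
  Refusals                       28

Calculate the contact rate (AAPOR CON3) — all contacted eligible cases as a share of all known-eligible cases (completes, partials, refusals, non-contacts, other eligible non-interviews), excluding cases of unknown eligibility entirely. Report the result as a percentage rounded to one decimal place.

73.7%

Numerator: 81 + 9 + 28 + 8 = 126
Base: 81 + 9 + 28 + 45 + 8 = 171
CON3 = 126 / 171 = 0.7368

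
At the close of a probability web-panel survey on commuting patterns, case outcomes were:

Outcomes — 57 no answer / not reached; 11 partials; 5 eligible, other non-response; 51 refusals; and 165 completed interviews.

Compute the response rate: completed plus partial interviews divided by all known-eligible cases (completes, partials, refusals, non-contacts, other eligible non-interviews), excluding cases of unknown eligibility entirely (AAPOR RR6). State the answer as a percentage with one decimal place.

Top = 165 + 11 = 176
Denominator = 165 + 11 + 51 + 57 + 5 = 289
RR6 = 176 / 289 = 0.6090

60.9%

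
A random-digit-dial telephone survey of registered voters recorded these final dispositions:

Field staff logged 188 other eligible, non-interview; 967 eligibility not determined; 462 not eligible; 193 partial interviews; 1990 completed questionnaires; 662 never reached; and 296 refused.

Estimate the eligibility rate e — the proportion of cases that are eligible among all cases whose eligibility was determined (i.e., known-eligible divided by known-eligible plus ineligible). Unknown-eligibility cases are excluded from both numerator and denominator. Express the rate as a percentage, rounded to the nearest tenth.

Eligible (known) = 1990 + 193 + 296 + 662 + 188 = 3329
e = 3329 / (3329 + 462) = 3329 / 3791 = 0.8781

87.8%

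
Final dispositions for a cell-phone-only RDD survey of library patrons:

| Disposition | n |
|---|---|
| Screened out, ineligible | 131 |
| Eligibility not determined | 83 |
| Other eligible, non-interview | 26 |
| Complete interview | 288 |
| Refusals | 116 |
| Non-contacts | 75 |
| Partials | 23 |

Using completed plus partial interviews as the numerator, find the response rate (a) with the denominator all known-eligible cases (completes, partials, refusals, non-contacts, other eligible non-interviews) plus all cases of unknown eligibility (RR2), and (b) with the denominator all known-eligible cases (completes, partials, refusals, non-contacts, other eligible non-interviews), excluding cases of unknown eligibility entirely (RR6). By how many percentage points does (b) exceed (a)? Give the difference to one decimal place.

Numerator → 288 + 23 = 311
Base → 288 + 23 + 116 + 75 + 26 + 83 = 611
RR2 = 311 / 611 = 0.5090
Base → 288 + 23 + 116 + 75 + 26 = 528
RR6 = 311 / 528 = 0.5890
Difference = 58.90 − 50.90 = 8.00 percentage points

8.0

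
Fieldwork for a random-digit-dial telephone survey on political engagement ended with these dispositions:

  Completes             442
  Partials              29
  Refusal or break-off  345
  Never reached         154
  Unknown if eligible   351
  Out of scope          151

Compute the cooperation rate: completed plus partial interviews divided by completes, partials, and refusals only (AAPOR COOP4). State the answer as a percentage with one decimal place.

57.7%

Num = 442 + 29 = 471
Denominator = 442 + 29 + 345 = 816
COOP4 = 471 / 816 = 0.5772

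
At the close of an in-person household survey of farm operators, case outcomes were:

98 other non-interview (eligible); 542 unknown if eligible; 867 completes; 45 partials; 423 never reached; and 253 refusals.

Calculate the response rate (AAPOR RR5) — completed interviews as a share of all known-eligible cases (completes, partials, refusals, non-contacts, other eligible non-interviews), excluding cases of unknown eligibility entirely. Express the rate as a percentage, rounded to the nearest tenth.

Num: 867
Denom: 867 + 45 + 253 + 423 + 98 = 1686
RR5 = 867 / 1686 = 0.5142

51.4%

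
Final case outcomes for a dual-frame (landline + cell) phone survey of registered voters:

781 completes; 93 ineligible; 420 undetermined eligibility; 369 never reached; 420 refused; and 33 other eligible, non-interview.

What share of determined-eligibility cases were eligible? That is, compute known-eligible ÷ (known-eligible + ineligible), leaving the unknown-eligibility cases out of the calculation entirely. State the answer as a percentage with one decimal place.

94.5%

Determined eligible → 781 + 420 + 369 + 33 = 1603
e = 1603 / (1603 + 93) = 1603 / 1696 = 0.9452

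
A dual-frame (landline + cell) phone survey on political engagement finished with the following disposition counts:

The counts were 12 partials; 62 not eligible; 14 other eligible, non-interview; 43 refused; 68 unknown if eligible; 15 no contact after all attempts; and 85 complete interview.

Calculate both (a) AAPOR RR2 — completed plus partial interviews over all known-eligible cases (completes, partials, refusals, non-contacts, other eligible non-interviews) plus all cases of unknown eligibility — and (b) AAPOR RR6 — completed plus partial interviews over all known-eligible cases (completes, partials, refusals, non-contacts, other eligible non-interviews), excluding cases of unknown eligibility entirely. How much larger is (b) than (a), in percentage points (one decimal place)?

Numerator → 85 + 12 = 97
Denom → 85 + 12 + 43 + 15 + 14 + 68 = 237
RR2 = 97 / 237 = 0.4093
Denom → 85 + 12 + 43 + 15 + 14 = 169
RR6 = 97 / 169 = 0.5740
Difference = 57.40 − 40.93 = 16.47 percentage points

16.5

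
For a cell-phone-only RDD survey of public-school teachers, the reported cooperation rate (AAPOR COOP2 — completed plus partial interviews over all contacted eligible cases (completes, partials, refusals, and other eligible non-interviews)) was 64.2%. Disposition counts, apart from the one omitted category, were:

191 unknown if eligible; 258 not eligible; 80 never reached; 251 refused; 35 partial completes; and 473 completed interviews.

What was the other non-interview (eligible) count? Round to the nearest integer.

Top → 473 + 35 = 508
COOP2 = 508 / D = 0.642
D = 508 / 0.642 = 791.3
Remaining denominator categories sum to 759
other non-interview (eligible) = 791.3 − 759 ≈ 32

32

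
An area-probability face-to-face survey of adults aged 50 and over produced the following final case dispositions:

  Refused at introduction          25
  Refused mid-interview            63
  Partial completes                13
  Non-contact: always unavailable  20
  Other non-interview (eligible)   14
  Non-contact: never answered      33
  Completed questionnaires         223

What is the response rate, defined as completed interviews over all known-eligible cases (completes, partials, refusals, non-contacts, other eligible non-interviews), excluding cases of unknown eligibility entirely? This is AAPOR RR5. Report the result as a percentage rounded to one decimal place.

57.0%

Declined to participate = 25 + 63 = 88
No contact after all attempts = 33 + 20 = 53
Top = 223
Base = 223 + 13 + 88 + 53 + 14 = 391
RR5 = 223 / 391 = 0.5703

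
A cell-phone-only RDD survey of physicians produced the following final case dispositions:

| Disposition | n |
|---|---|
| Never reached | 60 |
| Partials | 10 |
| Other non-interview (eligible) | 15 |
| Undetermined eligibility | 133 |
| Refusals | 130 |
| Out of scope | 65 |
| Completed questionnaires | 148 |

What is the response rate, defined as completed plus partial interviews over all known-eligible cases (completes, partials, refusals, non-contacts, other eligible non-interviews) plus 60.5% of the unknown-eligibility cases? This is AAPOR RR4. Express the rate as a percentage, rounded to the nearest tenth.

Numerator → 148 + 10 = 158
Determined eligible → 148 + 10 + 130 + 60 + 15 = 363
Estimated eligible among unknowns → 0.6050 × 133 = 80.47
Denominator → 363 + 80.47 = 443.47
RR4 = 158 / 443.47 = 0.3563

35.6%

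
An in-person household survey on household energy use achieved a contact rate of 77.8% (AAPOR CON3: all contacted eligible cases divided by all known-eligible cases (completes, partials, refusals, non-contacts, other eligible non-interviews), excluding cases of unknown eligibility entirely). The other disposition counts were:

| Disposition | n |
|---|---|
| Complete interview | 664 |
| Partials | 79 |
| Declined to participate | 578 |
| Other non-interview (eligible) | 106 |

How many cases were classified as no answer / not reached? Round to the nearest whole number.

407

Numerator → 664 + 79 + 578 + 106 = 1427
CON3 = 1427 / D = 0.778
D = 1427 / 0.778 = 1834.2
Other denominator terms total 1427
no answer / not reached = 1834.2 − 1427 ≈ 407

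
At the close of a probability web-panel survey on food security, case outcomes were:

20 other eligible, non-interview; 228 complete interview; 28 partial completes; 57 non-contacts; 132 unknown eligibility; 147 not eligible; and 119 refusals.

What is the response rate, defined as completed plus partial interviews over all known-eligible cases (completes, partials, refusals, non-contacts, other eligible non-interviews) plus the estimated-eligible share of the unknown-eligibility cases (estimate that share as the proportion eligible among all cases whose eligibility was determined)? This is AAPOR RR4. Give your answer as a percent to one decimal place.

46.4%

Top = 228 + 28 = 256
Known eligible = 228 + 28 + 119 + 57 + 20 = 452
e = 452 / (452 + 147) = 452 / 599 = 0.7546
e × U = 0.7546 × 132 = 99.61
Denominator = 452 + 99.61 = 551.61
RR4 = 256 / 551.61 = 0.4641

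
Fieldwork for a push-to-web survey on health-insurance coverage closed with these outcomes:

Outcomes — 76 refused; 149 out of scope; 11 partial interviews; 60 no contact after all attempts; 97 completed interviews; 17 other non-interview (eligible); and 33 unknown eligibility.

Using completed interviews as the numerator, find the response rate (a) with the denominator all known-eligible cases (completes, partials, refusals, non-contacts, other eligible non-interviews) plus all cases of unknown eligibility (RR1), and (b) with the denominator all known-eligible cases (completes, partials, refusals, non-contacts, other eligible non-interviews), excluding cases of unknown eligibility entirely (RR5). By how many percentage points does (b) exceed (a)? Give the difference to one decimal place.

4.2

Numerator = 97
Denom = 97 + 11 + 76 + 60 + 17 + 33 = 294
RR1 = 97 / 294 = 0.3299
Denom = 97 + 11 + 76 + 60 + 17 = 261
RR5 = 97 / 261 = 0.3716
Difference = 37.16 − 32.99 = 4.17 percentage points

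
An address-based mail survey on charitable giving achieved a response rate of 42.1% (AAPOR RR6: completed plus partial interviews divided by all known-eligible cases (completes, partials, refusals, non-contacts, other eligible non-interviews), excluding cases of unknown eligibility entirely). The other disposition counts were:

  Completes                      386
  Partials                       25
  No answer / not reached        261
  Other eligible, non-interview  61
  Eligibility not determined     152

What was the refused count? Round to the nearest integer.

243

Numerator → 386 + 25 = 411
RR6 = 411 / D = 0.421
D = 411 / 0.421 = 976.2
Remaining denominator categories sum to 733
refused = 976.2 − 733 ≈ 243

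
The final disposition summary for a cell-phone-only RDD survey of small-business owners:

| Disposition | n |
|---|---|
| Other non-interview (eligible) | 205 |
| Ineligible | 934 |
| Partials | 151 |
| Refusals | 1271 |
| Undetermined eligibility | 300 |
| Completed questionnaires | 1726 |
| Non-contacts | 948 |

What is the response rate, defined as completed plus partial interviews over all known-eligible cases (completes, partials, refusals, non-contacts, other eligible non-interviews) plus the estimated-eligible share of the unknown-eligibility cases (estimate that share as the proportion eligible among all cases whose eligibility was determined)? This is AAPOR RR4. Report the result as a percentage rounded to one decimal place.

41.3%

Numerator: 1726 + 151 = 1877
Known eligible: 1726 + 151 + 1271 + 948 + 205 = 4301
e = 4301 / (4301 + 934) = 4301 / 5235 = 0.8216
e × U: 0.8216 × 300 = 246.48
Base: 4301 + 246.48 = 4547.48
RR4 = 1877 / 4547.48 = 0.4128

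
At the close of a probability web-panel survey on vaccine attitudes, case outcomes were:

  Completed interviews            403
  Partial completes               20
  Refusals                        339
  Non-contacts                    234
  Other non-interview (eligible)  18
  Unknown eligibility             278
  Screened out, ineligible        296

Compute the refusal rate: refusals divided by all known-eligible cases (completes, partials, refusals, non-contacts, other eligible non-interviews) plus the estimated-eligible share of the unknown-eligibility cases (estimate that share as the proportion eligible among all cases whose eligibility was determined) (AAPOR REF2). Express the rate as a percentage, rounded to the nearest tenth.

27.6%

Top → 339
Eligible (known) → 403 + 20 + 339 + 234 + 18 = 1014
e = 1014 / (1014 + 296) = 1014 / 1310 = 0.7740
Eligible share of unknowns → 0.7740 × 278 = 215.17
Base → 1014 + 215.17 = 1229.17
REF2 = 339 / 1229.17 = 0.2758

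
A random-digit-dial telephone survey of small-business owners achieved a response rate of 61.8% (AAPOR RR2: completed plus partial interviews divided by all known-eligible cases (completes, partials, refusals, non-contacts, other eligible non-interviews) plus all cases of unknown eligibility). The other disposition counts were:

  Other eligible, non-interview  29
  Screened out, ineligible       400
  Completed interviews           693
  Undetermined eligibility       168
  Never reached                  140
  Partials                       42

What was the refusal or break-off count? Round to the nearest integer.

117

Numerator → 693 + 42 = 735
RR2 = 735 / D = 0.618
D = 735 / 0.618 = 1189.3
Remaining denominator categories sum to 1072
refusal or break-off = 1189.3 − 1072 ≈ 117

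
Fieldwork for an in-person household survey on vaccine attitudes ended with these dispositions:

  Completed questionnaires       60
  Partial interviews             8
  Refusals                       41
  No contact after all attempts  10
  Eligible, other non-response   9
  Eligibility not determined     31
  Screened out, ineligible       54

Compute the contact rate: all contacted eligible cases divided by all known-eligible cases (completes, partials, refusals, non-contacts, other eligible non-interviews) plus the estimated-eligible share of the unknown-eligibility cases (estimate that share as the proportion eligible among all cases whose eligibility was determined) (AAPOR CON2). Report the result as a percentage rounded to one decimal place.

78.8%

Top → 60 + 8 + 41 + 9 = 118
Eligible (known) → 60 + 8 + 41 + 10 + 9 = 128
e = 128 / (128 + 54) = 128 / 182 = 0.7033
Eligible share of unknowns → 0.7033 × 31 = 21.80
Base → 128 + 21.80 = 149.80
CON2 = 118 / 149.80 = 0.7877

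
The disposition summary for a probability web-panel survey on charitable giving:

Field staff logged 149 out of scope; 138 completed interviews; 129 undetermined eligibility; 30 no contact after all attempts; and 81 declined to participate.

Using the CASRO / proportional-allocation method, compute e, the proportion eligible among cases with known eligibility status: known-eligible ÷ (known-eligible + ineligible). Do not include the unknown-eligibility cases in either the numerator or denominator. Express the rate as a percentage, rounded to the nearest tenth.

Eligible (known) = 138 + 81 + 30 = 249
e = 249 / (249 + 149) = 249 / 398 = 0.6256

62.6%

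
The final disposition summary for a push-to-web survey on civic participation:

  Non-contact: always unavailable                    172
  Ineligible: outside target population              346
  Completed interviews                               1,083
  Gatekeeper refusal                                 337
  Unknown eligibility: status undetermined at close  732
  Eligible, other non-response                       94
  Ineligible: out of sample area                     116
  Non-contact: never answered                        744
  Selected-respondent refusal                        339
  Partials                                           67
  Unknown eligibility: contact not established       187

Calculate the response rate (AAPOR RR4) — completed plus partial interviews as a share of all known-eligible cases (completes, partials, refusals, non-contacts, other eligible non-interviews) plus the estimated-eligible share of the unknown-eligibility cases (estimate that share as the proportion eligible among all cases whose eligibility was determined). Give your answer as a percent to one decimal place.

Refusals = 337 + 339 = 676
No contact after all attempts = 744 + 172 = 916
Eligibility not determined = 187 + 732 = 919
Ineligible = 346 + 116 = 462
Top → 1083 + 67 = 1150
Determined eligible → 1083 + 67 + 676 + 916 + 94 = 2836
e = 2836 / (2836 + 462) = 2836 / 3298 = 0.8599
Estimated eligible among unknowns → 0.8599 × 919 = 790.25
Denominator → 2836 + 790.25 = 3626.25
RR4 = 1150 / 3626.25 = 0.3171

31.7%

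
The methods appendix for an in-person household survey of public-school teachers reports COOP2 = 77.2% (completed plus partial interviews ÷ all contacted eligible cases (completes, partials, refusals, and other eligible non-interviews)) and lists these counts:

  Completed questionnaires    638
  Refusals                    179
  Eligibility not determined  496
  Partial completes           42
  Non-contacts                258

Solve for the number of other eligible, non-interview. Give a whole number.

22

Top: 638 + 42 = 680
COOP2 = 680 / D = 0.772
D = 680 / 0.772 = 880.8
Other denominator terms total 859
other eligible, non-interview = 880.8 − 859 ≈ 22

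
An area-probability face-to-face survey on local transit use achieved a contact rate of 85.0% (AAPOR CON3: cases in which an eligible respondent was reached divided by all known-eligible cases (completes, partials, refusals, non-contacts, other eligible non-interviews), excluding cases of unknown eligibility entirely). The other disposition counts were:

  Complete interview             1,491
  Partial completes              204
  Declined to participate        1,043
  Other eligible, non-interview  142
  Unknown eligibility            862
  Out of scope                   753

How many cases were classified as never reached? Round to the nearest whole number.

Numerator → 1491 + 204 + 1043 + 142 = 2880
CON3 = 2880 / D = 0.850
D = 2880 / 0.850 = 3388.2
Remaining denominator categories sum to 2880
never reached = 3388.2 − 2880 ≈ 508

508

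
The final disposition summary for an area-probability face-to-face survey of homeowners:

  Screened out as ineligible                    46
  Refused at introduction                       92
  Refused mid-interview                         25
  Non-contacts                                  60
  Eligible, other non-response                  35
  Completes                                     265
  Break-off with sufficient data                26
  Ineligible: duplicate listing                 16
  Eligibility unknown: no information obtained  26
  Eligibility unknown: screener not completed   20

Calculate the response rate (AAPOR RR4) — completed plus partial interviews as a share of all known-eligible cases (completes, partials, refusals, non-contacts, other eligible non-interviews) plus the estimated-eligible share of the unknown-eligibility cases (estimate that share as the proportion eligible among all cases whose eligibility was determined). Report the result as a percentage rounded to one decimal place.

53.5%

Refused = 92 + 25 = 117
Unknown eligibility = 20 + 26 = 46
Ineligible = 46 + 16 = 62
Top → 265 + 26 = 291
Eligible (known) → 265 + 26 + 117 + 60 + 35 = 503
e = 503 / (503 + 62) = 503 / 565 = 0.8903
Eligible share of unknowns → 0.8903 × 46 = 40.95
Base → 503 + 40.95 = 543.95
RR4 = 291 / 543.95 = 0.5350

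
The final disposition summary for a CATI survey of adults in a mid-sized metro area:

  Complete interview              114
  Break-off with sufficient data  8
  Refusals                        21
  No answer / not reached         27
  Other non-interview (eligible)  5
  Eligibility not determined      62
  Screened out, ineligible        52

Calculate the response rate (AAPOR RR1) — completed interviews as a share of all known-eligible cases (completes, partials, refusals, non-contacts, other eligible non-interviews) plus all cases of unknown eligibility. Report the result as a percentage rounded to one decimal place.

48.1%

Top: 114
Base: 114 + 8 + 21 + 27 + 5 + 62 = 237
RR1 = 114 / 237 = 0.4810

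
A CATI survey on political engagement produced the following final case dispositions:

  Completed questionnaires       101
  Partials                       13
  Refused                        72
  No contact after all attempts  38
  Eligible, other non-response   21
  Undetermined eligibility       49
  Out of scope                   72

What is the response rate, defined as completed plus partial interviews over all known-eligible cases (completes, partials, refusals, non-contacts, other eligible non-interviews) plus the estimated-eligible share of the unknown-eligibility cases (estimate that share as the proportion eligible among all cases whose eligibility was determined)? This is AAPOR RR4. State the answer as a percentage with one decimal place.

Numerator → 101 + 13 = 114
Eligible (known) → 101 + 13 + 72 + 38 + 21 = 245
e = 245 / (245 + 72) = 245 / 317 = 0.7729
Eligible share of unknowns → 0.7729 × 49 = 37.87
Base → 245 + 37.87 = 282.87
RR4 = 114 / 282.87 = 0.4030

40.3%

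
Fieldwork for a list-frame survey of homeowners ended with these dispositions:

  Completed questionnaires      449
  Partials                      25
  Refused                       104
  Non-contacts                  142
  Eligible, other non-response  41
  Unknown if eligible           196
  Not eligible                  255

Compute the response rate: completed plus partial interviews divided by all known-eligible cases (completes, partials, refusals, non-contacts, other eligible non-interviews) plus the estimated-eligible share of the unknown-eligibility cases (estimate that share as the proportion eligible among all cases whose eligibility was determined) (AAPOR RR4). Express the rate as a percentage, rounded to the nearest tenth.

Top → 449 + 25 = 474
Determined eligible → 449 + 25 + 104 + 142 + 41 = 761
e = 761 / (761 + 255) = 761 / 1016 = 0.7490
Estimated eligible among unknowns → 0.7490 × 196 = 146.80
Denominator → 761 + 146.80 = 907.80
RR4 = 474 / 907.80 = 0.5221

52.2%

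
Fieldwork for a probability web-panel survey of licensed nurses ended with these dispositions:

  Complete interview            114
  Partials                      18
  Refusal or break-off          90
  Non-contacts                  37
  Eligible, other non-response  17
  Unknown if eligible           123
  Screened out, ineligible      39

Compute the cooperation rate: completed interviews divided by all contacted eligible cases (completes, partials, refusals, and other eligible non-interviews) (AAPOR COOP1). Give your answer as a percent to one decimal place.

Num = 114
Denominator = 114 + 18 + 90 + 17 = 239
COOP1 = 114 / 239 = 0.4770

47.7%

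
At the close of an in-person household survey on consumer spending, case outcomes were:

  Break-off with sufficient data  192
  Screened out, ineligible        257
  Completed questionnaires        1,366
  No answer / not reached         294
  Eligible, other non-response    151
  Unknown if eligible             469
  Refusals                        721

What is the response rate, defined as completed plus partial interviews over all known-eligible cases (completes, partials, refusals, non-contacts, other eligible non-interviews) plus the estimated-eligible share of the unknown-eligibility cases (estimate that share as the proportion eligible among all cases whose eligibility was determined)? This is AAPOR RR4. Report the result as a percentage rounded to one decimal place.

49.4%

Numerator = 1366 + 192 = 1558
Determined eligible = 1366 + 192 + 721 + 294 + 151 = 2724
e = 2724 / (2724 + 257) = 2724 / 2981 = 0.9138
Eligible share of unknowns = 0.9138 × 469 = 428.57
Denom = 2724 + 428.57 = 3152.57
RR4 = 1558 / 3152.57 = 0.4942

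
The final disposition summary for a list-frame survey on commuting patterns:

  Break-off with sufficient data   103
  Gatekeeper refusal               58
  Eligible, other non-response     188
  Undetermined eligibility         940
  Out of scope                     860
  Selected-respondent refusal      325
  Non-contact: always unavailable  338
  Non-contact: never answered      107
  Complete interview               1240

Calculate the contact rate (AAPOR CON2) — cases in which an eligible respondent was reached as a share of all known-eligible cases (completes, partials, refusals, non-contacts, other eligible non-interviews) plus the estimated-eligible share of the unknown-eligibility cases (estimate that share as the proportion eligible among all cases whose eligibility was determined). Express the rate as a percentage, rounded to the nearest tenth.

Declined to participate = 58 + 325 = 383
Non-contacts = 107 + 338 = 445
Top: 1240 + 103 + 383 + 188 = 1914
Determined eligible: 1240 + 103 + 383 + 445 + 188 = 2359
e = 2359 / (2359 + 860) = 2359 / 3219 = 0.7328
e × U: 0.7328 × 940 = 688.83
Denom: 2359 + 688.83 = 3047.83
CON2 = 1914 / 3047.83 = 0.6280

62.8%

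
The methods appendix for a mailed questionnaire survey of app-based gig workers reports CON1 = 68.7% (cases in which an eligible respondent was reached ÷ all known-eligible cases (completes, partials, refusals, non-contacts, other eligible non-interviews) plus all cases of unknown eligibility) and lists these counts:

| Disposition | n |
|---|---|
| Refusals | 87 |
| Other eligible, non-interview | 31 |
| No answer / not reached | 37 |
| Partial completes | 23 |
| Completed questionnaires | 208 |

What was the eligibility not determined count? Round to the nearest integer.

Num = 208 + 23 + 87 + 31 = 349
CON1 = 349 / D = 0.687
D = 349 / 0.687 = 508.0
Remaining denominator categories sum to 386
eligibility not determined = 508.0 − 386 ≈ 122

122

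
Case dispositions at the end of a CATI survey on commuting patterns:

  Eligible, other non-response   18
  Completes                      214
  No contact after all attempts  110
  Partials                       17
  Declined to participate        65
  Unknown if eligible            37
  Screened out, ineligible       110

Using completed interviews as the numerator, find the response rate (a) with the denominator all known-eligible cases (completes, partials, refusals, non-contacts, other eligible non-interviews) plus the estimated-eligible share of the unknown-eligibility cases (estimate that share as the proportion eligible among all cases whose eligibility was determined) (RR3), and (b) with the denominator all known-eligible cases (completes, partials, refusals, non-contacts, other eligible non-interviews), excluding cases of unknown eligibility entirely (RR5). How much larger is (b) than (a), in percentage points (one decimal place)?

3.3

Numerator: 214
Determined eligible: 214 + 17 + 65 + 110 + 18 = 424
e = 424 / (424 + 110) = 424 / 534 = 0.7940
Estimated eligible among unknowns: 0.7940 × 37 = 29.38
Base: 424 + 29.38 = 453.38
RR3 = 214 / 453.38 = 0.4720
Base: 214 + 17 + 65 + 110 + 18 = 424
RR5 = 214 / 424 = 0.5047
Difference = 50.47 − 47.20 = 3.27 percentage points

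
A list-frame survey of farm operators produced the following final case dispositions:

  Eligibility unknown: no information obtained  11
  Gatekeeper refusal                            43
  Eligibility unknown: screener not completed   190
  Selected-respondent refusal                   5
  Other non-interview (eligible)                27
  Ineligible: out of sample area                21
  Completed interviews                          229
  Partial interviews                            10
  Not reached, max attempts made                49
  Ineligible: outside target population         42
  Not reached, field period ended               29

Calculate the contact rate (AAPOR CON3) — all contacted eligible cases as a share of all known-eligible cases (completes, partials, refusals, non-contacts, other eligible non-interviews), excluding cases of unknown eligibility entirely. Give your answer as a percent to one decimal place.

Refusal or break-off = 43 + 5 = 48
No answer / not reached = 29 + 49 = 78
Undetermined eligibility = 190 + 11 = 201
Out of scope = 42 + 21 = 63
Top = 229 + 10 + 48 + 27 = 314
Base = 229 + 10 + 48 + 78 + 27 = 392
CON3 = 314 / 392 = 0.8010

80.1%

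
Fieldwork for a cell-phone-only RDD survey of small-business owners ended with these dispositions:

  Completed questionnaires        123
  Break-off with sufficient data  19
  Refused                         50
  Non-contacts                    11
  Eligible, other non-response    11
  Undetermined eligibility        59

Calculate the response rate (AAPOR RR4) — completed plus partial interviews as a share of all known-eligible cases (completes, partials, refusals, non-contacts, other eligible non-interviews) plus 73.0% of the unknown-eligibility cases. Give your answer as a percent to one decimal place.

55.2%

Num = 123 + 19 = 142
Known eligible = 123 + 19 + 50 + 11 + 11 = 214
e × U = 0.7300 × 59 = 43.07
Denom = 214 + 43.07 = 257.07
RR4 = 142 / 257.07 = 0.5524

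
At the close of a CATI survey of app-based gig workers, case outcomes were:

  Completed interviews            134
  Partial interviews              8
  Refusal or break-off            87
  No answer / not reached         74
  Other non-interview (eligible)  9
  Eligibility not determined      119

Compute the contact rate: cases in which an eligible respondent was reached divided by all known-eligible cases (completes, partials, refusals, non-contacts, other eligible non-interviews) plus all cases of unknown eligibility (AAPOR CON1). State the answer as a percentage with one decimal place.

55.2%

Num → 134 + 8 + 87 + 9 = 238
Denom → 134 + 8 + 87 + 74 + 9 + 119 = 431
CON1 = 238 / 431 = 0.5522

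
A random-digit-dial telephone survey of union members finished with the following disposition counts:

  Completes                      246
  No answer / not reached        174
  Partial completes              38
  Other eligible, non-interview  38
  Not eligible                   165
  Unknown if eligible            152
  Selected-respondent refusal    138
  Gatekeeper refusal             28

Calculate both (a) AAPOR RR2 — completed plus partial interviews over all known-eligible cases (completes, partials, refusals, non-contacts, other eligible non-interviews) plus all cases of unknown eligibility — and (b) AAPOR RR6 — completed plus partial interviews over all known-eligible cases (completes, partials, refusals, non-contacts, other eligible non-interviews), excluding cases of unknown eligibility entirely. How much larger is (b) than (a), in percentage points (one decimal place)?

8.0

Refusals = 28 + 138 = 166
Top → 246 + 38 = 284
Base → 246 + 38 + 166 + 174 + 38 + 152 = 814
RR2 = 284 / 814 = 0.3489
Base → 246 + 38 + 166 + 174 + 38 = 662
RR6 = 284 / 662 = 0.4290
Difference = 42.90 − 34.89 = 8.01 percentage points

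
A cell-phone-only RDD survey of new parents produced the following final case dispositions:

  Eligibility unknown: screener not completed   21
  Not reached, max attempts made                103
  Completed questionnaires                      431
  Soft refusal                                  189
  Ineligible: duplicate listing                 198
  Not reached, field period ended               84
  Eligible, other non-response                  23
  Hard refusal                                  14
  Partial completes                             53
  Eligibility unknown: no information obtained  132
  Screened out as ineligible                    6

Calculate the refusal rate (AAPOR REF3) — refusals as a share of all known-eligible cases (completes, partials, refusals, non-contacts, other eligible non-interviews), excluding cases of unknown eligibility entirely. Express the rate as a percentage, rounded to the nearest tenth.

22.6%

Declined to participate = 14 + 189 = 203
Never reached = 84 + 103 = 187
Unknown eligibility = 21 + 132 = 153
Screened out, ineligible = 6 + 198 = 204
Top = 203
Base = 431 + 53 + 203 + 187 + 23 = 897
REF3 = 203 / 897 = 0.2263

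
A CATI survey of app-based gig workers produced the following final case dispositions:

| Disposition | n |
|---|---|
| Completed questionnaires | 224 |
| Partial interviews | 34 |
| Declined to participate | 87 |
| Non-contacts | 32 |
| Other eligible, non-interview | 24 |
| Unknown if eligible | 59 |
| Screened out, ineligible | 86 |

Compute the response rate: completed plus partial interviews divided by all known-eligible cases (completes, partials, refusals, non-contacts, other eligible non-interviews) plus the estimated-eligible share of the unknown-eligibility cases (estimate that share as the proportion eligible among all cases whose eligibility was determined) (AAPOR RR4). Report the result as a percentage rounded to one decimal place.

57.4%

Top: 224 + 34 = 258
Determined eligible: 224 + 34 + 87 + 32 + 24 = 401
e = 401 / (401 + 86) = 401 / 487 = 0.8234
Eligible share of unknowns: 0.8234 × 59 = 48.58
Denom: 401 + 48.58 = 449.58
RR4 = 258 / 449.58 = 0.5739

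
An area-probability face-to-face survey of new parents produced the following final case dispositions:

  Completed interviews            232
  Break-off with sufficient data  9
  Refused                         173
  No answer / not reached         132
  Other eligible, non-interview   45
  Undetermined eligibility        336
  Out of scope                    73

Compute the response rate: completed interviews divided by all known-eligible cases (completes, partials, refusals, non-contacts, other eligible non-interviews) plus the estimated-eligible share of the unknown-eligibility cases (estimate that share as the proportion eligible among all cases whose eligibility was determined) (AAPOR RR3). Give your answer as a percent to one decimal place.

26.1%

Num: 232
Determined eligible: 232 + 9 + 173 + 132 + 45 = 591
e = 591 / (591 + 73) = 591 / 664 = 0.8901
Estimated eligible among unknowns: 0.8901 × 336 = 299.07
Denom: 591 + 299.07 = 890.07
RR3 = 232 / 890.07 = 0.2607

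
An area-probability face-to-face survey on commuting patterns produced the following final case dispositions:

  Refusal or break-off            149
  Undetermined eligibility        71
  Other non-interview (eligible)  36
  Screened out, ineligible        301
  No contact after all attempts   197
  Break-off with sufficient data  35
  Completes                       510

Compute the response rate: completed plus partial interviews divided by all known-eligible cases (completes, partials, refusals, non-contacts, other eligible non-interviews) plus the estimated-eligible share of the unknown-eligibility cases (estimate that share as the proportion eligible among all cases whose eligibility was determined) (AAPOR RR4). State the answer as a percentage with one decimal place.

55.6%

Top = 510 + 35 = 545
Known eligible = 510 + 35 + 149 + 197 + 36 = 927
e = 927 / (927 + 301) = 927 / 1228 = 0.7549
Eligible share of unknowns = 0.7549 × 71 = 53.60
Base = 927 + 53.60 = 980.60
RR4 = 545 / 980.60 = 0.5558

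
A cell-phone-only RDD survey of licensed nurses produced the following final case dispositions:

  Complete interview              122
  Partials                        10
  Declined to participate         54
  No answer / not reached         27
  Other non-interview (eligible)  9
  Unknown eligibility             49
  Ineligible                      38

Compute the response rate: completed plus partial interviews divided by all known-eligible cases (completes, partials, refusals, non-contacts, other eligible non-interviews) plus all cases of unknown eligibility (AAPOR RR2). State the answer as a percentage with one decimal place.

Num → 122 + 10 = 132
Denominator → 122 + 10 + 54 + 27 + 9 + 49 = 271
RR2 = 132 / 271 = 0.4871

48.7%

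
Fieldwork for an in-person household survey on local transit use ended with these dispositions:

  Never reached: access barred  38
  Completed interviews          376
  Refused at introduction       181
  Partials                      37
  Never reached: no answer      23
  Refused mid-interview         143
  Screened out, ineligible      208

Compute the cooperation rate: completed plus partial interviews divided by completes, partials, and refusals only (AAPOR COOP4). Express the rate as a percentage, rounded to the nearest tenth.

Refusals = 181 + 143 = 324
Non-contacts = 23 + 38 = 61
Numerator: 376 + 37 = 413
Base: 376 + 37 + 324 = 737
COOP4 = 413 / 737 = 0.5604

56.0%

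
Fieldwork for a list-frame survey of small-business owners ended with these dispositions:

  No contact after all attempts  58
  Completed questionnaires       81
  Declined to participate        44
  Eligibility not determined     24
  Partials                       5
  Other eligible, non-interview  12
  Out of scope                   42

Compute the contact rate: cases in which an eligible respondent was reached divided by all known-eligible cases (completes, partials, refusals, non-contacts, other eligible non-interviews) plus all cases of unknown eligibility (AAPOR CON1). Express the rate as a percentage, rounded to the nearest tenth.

63.4%

Num: 81 + 5 + 44 + 12 = 142
Base: 81 + 5 + 44 + 58 + 12 + 24 = 224
CON1 = 142 / 224 = 0.6339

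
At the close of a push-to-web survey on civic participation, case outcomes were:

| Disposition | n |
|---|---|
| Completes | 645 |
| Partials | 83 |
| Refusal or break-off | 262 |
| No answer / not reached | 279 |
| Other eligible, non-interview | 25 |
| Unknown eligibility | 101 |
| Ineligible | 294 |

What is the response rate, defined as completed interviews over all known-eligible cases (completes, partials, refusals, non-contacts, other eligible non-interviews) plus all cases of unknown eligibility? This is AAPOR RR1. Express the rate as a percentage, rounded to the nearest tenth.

46.2%

Num = 645
Base = 645 + 83 + 262 + 279 + 25 + 101 = 1395
RR1 = 645 / 1395 = 0.4624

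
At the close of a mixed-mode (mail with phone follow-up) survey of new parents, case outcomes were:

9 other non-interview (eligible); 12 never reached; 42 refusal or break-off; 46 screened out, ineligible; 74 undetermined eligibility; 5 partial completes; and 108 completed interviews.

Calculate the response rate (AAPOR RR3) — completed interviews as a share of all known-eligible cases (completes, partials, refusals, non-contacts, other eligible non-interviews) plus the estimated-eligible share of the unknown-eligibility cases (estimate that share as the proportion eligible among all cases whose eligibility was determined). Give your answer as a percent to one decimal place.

46.0%

Top: 108
Known eligible: 108 + 5 + 42 + 12 + 9 = 176
e = 176 / (176 + 46) = 176 / 222 = 0.7928
e × U: 0.7928 × 74 = 58.67
Denominator: 176 + 58.67 = 234.67
RR3 = 108 / 234.67 = 0.4602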